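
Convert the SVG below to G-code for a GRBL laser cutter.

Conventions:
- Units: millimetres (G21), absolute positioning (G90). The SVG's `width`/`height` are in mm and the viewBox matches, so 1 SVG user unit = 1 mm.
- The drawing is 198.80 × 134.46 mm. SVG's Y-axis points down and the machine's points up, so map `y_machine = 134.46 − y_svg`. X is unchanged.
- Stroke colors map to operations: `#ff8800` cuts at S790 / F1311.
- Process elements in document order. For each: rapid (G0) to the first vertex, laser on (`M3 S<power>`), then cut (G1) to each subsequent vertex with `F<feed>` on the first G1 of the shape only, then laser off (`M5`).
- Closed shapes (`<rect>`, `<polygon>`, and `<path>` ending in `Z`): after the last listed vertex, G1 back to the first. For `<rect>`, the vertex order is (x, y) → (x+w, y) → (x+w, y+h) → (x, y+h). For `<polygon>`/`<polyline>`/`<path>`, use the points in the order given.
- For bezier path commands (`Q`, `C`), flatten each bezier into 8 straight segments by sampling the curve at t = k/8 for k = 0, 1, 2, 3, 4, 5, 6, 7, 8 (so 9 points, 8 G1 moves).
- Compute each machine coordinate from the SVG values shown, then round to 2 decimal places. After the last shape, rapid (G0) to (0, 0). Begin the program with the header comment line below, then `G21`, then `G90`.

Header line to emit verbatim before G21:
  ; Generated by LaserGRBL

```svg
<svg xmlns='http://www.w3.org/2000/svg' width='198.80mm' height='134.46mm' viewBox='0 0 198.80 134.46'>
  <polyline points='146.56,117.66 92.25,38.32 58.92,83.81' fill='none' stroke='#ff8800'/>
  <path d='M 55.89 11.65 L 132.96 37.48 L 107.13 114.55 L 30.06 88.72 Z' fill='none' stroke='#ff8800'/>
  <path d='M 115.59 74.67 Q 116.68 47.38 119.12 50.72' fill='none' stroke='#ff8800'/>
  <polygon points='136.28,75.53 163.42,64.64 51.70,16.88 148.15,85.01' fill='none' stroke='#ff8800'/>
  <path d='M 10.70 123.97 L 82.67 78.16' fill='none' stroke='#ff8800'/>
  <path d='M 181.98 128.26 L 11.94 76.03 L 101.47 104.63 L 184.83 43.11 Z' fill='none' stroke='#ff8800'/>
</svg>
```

; Generated by LaserGRBL
G21
G90
G0 X146.56 Y16.80
M3 S790
G1 X92.25 Y96.14 F1311
G1 X58.92 Y50.65
M5
G0 X55.89 Y122.81
M3 S790
G1 X132.96 Y96.98 F1311
G1 X107.13 Y19.91
G1 X30.06 Y45.74
G1 X55.89 Y122.81
M5
G0 X115.59 Y59.79
M3 S790
G1 X115.88 Y66.13 F1311
G1 X116.22 Y71.52
G1 X116.60 Y75.95
G1 X117.02 Y79.42
G1 X117.48 Y81.94
G1 X117.98 Y83.50
G1 X118.53 Y84.10
G1 X119.12 Y83.74
M5
G0 X136.28 Y58.93
M3 S790
G1 X163.42 Y69.82 F1311
G1 X51.70 Y117.58
G1 X148.15 Y49.45
G1 X136.28 Y58.93
M5
G0 X10.70 Y10.49
M3 S790
G1 X82.67 Y56.30 F1311
M5
G0 X181.98 Y6.20
M3 S790
G1 X11.94 Y58.43 F1311
G1 X101.47 Y29.83
G1 X184.83 Y91.35
G1 X181.98 Y6.20
M5
G0 X0.00 Y0.00

viewBox `0 0 198.80 134.46` with mm width/height → 1 unit = 1 mm. Flip: y_m = 134.46 − y_svg.

**Shape 1** — `<polyline>` open polyline, stroke `#ff8800` → cut (S790, F1311). Machine vertices: (146.56,16.80) → (92.25,96.14) → (58.92,50.65). Open path.

**Shape 2** — `<path>` regular polygon, stroke `#ff8800` → cut (S790, F1311). Machine vertices: (55.89,122.81) → (132.96,96.98) → (107.13,19.91) → (30.06,45.74) → (55.89,122.81). Closed: final G1 returns to the first vertex.

**Shape 3** — `<path>` quadratic bezier, stroke `#ff8800` → cut (S790, F1311). Control points (SVG): P0=(115.59,74.67), P1=(116.68,47.38), P2=(119.12,50.72); sampled at t=k/8. Machine vertices: (115.59,59.79) → (115.88,66.13) → (116.22,71.52) → (116.60,75.95) → (117.02,79.42) → (117.48,81.94) → (117.98,83.50) → (118.53,84.10) → (119.12,83.74). Open path.

**Shape 4** — `<polygon>` closed polygon, stroke `#ff8800` → cut (S790, F1311). Machine vertices: (136.28,58.93) → (163.42,69.82) → (51.70,117.58) → (148.15,49.45) → (136.28,58.93). Closed: final G1 returns to the first vertex.

**Shape 5** — `<path>` line segment, stroke `#ff8800` → cut (S790, F1311). Machine vertices: (10.70,10.49) → (82.67,56.30). Open path.

**Shape 6** — `<path>` closed polygon, stroke `#ff8800` → cut (S790, F1311). Machine vertices: (181.98,6.20) → (11.94,58.43) → (101.47,29.83) → (184.83,91.35) → (181.98,6.20). Closed: final G1 returns to the first vertex.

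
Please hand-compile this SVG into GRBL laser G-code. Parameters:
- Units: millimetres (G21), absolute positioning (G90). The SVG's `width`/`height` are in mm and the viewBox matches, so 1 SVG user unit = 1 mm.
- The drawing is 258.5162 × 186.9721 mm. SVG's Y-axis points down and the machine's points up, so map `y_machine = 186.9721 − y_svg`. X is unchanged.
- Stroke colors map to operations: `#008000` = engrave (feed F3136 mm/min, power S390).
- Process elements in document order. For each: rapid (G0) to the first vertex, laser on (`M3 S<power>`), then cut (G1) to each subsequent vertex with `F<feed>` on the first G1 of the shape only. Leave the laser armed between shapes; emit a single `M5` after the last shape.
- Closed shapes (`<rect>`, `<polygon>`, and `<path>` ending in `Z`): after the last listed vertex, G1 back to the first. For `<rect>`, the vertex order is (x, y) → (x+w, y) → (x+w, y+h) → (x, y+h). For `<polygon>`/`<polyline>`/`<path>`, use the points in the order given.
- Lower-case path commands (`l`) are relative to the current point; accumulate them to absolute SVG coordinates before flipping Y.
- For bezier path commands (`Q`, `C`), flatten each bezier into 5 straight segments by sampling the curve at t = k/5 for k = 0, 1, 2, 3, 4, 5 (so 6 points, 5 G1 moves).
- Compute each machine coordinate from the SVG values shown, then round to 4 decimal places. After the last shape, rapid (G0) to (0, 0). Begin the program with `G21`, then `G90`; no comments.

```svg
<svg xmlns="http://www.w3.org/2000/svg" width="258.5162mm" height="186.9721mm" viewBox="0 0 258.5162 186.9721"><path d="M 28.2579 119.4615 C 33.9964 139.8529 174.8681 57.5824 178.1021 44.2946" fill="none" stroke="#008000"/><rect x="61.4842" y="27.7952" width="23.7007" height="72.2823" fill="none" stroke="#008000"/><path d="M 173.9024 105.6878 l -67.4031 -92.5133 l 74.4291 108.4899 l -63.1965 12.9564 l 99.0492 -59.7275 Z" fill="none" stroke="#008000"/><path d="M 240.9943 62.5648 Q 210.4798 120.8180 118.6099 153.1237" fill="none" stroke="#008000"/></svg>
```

G21
G90
G0 X28.2579 Y67.5106
M3 S390
G1 X45.7348 Y66.2220 F3136
G1 X82.5507 Y81.3334
G1 X125.6125 Y104.6057
G1 X161.8273 Y127.8001
G1 X178.1021 Y142.6775
G0 X61.4842 Y159.1769
M3 S390
G1 X85.1849 Y159.1769 F3136
G1 X85.1849 Y86.8946
G1 X61.4842 Y86.8946
G1 X61.4842 Y159.1769
G0 X173.9024 Y81.2843
M3 S390
G1 X106.4993 Y173.7976 F3136
G1 X180.9284 Y65.3077
G1 X117.7319 Y52.3513
G1 X216.7811 Y112.0788
G1 X173.9024 Y81.2843
G0 X240.9943 Y124.4073
M3 S390
G1 X226.3343 Y102.1439 F3136
G1 X206.7658 Y81.9563
G1 X182.2890 Y63.8446
G1 X152.9036 Y47.8086
G1 X118.6099 Y33.8484
M5
G0 X0.0000 Y0.0000

Since the viewBox matches the mm dimensions, user units are millimetres directly. The only transform is the Y-flip y_m = 186.9721 − y_svg.

Shape 1 is a cubic bezier drawn with `<path>`. Its stroke #008000 means engrave at S390, F3136. After flipping Y the toolpath is (28.2579,67.5106) → (45.7348,66.2220) → (82.5507,81.3334) → (125.6125,104.6057) → (161.8273,127.8001) → (178.1021,142.6775).

Shape 2 is a rectangle drawn with `<rect>`. Its stroke #008000 means engrave at S390, F3136. After flipping Y the toolpath is (61.4842,159.1769) → (85.1849,159.1769) → (85.1849,86.8946) → (61.4842,86.8946) → (61.4842,159.1769), returning to the start.

Shape 3 is a closed polygon drawn with `<path>`. Its stroke #008000 means engrave at S390, F3136. After flipping Y the toolpath is (173.9024,81.2843) → (106.4993,173.7976) → (180.9284,65.3077) → (117.7319,52.3513) → (216.7811,112.0788) → (173.9024,81.2843), returning to the start.

Shape 4 is a quadratic bezier drawn with `<path>`. Its stroke #008000 means engrave at S390, F3136. After flipping Y the toolpath is (240.9943,124.4073) → (226.3343,102.1439) → (206.7658,81.9563) → (182.2890,63.8446) → (152.9036,47.8086) → (118.6099,33.8484).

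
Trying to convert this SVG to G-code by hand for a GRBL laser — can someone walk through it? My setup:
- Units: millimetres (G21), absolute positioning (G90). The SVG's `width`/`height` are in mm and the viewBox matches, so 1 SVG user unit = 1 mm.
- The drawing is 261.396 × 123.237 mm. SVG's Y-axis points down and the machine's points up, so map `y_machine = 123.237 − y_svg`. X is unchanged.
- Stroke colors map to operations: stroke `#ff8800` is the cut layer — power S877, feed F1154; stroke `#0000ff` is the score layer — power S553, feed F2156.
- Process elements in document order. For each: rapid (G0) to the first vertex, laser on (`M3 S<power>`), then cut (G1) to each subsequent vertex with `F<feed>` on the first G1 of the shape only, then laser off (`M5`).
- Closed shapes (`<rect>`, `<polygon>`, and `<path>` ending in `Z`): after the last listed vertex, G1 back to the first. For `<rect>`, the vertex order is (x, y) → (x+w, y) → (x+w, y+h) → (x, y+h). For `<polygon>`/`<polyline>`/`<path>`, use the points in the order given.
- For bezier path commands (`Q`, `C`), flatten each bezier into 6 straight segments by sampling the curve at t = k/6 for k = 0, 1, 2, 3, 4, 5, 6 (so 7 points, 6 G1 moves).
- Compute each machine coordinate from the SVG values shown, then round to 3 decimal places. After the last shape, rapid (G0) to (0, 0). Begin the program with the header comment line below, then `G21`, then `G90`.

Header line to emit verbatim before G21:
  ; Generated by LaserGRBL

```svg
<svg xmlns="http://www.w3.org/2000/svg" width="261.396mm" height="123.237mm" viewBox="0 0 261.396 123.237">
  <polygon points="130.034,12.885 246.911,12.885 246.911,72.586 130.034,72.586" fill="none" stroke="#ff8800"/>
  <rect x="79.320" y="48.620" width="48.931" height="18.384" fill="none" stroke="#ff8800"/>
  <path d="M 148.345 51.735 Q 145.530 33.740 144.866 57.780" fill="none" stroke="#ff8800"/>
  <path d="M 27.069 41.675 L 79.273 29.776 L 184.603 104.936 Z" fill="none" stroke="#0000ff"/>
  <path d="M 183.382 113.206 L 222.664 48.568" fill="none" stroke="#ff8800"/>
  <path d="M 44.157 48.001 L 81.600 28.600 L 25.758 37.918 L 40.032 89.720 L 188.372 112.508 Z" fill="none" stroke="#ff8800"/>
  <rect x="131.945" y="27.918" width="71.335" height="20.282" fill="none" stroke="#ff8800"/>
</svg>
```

; Generated by LaserGRBL
G21
G90
G0 X130.034 Y110.352
M3 S877
G1 X246.911 Y110.352 F1154
G1 X246.911 Y50.651
G1 X130.034 Y50.651
G1 X130.034 Y110.352
M5
G0 X79.320 Y74.617
M3 S877
G1 X128.251 Y74.617 F1154
G1 X128.251 Y56.233
G1 X79.320 Y56.233
G1 X79.320 Y74.617
M5
G0 X148.345 Y71.502
M3 S877
G1 X147.466 Y76.333 F1154
G1 X146.707 Y78.828
G1 X146.068 Y78.988
G1 X145.548 Y76.813
G1 X145.147 Y72.303
G1 X144.866 Y65.457
M5
G0 X27.069 Y81.562
M3 S553
G1 X79.273 Y93.461 F2156
G1 X184.603 Y18.301
G1 X27.069 Y81.562
M5
G0 X183.382 Y10.031
M3 S877
G1 X222.664 Y74.669 F1154
M5
G0 X44.157 Y75.236
M3 S877
G1 X81.600 Y94.637 F1154
G1 X25.758 Y85.319
G1 X40.032 Y33.517
G1 X188.372 Y10.729
G1 X44.157 Y75.236
M5
G0 X131.945 Y95.319
M3 S877
G1 X203.280 Y95.319 F1154
G1 X203.280 Y75.037
G1 X131.945 Y75.037
G1 X131.945 Y95.319
M5
G0 X0.000 Y0.000

viewBox `0 0 261.396 123.237` with mm width/height → 1 unit = 1 mm. Flip: y_m = 123.237 − y_svg.

**Shape 1** — `<polygon>` rectangle, stroke `#ff8800` → cut (S877, F1154). Machine vertices: (130.034,110.352) → (246.911,110.352) → (246.911,50.651) → (130.034,50.651) → (130.034,110.352). Closed: final G1 returns to the first vertex.

**Shape 2** — `<rect>` rectangle, stroke `#ff8800` → cut (S877, F1154). Machine vertices: (79.320,74.617) → (128.251,74.617) → (128.251,56.233) → (79.320,56.233) → (79.320,74.617). Closed: final G1 returns to the first vertex.

**Shape 3** — `<path>` quadratic bezier, stroke `#ff8800` → cut (S877, F1154). Control points (SVG): P0=(148.345,51.735), P1=(145.530,33.740), P2=(144.866,57.780); sampled at t=k/6. Machine vertices: (148.345,71.502) → (147.466,76.333) → (146.707,78.828) → (146.068,78.988) → (145.548,76.813) → (145.147,72.303) → (144.866,65.457). Open path.

**Shape 4** — `<path>` closed polygon, stroke `#0000ff` → score (S553, F2156). Machine vertices: (27.069,81.562) → (79.273,93.461) → (184.603,18.301) → (27.069,81.562). Closed: final G1 returns to the first vertex.

**Shape 5** — `<path>` line segment, stroke `#ff8800` → cut (S877, F1154). Machine vertices: (183.382,10.031) → (222.664,74.669). Open path.

**Shape 6** — `<path>` closed polygon, stroke `#ff8800` → cut (S877, F1154). Machine vertices: (44.157,75.236) → (81.600,94.637) → (25.758,85.319) → (40.032,33.517) → (188.372,10.729) → (44.157,75.236). Closed: final G1 returns to the first vertex.

**Shape 7** — `<rect>` rectangle, stroke `#ff8800` → cut (S877, F1154). Machine vertices: (131.945,95.319) → (203.280,95.319) → (203.280,75.037) → (131.945,75.037) → (131.945,95.319). Closed: final G1 returns to the first vertex.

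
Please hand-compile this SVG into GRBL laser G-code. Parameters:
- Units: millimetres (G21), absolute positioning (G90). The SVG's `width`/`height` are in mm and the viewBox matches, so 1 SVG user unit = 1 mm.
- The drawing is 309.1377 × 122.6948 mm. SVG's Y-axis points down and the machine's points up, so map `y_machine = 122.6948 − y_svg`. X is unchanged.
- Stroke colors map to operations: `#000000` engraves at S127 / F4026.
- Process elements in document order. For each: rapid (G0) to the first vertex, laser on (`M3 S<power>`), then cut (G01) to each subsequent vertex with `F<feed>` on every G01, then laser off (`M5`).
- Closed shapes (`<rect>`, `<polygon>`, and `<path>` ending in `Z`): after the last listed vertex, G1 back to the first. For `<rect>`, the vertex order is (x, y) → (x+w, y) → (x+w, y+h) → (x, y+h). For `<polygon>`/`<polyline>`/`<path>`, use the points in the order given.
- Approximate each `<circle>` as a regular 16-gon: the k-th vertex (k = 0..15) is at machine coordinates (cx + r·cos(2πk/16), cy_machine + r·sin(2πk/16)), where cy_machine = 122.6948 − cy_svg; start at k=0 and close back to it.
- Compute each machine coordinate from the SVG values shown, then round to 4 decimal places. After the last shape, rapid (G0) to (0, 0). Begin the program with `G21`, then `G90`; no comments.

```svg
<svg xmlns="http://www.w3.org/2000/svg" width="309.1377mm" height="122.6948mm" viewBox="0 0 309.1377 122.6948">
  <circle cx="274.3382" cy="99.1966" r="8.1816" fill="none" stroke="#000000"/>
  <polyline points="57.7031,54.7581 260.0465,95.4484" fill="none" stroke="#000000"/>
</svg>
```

G21
G90
G0 X282.5198 Y23.4982
M3 S127
G01 X281.8970 Y26.6292 F4026
G01 X280.1235 Y29.2835 F4026
G01 X277.4692 Y31.0570 F4026
G01 X274.3382 Y31.6798 F4026
G01 X271.2072 Y31.0570 F4026
G01 X268.5529 Y29.2835 F4026
G01 X266.7794 Y26.6292 F4026
G01 X266.1566 Y23.4982 F4026
G01 X266.7794 Y20.3672 F4026
G01 X268.5529 Y17.7129 F4026
G01 X271.2072 Y15.9394 F4026
G01 X274.3382 Y15.3166 F4026
G01 X277.4692 Y15.9394 F4026
G01 X280.1235 Y17.7129 F4026
G01 X281.8970 Y20.3672 F4026
G01 X282.5198 Y23.4982 F4026
M5
G0 X57.7031 Y67.9367
M3 S127
G01 X260.0465 Y27.2464 F4026
M5
G0 X0.0000 Y0.0000

viewBox `0 0 309.1377 122.6948` with mm width/height → 1 unit = 1 mm. Flip: y_m = 122.6948 − y_svg.

**Shape 1** — `<circle>` circle, stroke `#000000` → engrave (S127, F4026). Machine vertices: (282.5198,23.4982) → (281.8970,26.6292) → (280.1235,29.2835) → (277.4692,31.0570) → (274.3382,31.6798) → (271.2072,31.0570) → (268.5529,29.2835) → (266.7794,26.6292) → (266.1566,23.4982) → (266.7794,20.3672) → (268.5529,17.7129) → (271.2072,15.9394) → (274.3382,15.3166) → (277.4692,15.9394) → (280.1235,17.7129) → (281.8970,20.3672) → (282.5198,23.4982). Closed: final G1 returns to the first vertex.

**Shape 2** — `<polyline>` line segment, stroke `#000000` → engrave (S127, F4026). Machine vertices: (57.7031,67.9367) → (260.0465,27.2464). Open path.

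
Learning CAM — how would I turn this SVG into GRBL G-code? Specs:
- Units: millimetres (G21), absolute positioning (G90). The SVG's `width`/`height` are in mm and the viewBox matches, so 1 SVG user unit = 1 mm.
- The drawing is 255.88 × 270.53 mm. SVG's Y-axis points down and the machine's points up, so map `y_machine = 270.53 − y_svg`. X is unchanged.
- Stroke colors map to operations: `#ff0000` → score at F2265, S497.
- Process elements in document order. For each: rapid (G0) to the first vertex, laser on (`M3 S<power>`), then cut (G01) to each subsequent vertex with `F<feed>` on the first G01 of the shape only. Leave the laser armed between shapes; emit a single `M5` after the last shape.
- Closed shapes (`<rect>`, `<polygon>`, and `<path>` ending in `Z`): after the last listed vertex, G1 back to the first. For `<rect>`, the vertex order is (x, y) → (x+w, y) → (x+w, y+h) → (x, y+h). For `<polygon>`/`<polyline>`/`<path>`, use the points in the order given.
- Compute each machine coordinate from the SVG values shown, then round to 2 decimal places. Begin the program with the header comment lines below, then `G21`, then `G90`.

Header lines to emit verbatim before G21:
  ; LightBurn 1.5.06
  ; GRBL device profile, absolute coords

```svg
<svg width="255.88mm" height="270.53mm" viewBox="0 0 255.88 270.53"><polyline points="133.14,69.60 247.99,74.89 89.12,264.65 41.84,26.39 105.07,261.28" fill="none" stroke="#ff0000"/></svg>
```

Since the viewBox matches the mm dimensions, user units are millimetres directly. The only transform is the Y-flip y_m = 270.53 − y_svg.

Shape 1 is a open polyline drawn with `<polyline>`. Its stroke #ff0000 means score at S497, F2265. After flipping Y the toolpath is (133.14,200.93) → (247.99,195.64) → (89.12,5.88) → (41.84,244.14) → (105.07,9.25).

; LightBurn 1.5.06
; GRBL device profile, absolute coords
G21
G90
G0 X133.14 Y200.93
M3 S497
G01 X247.99 Y195.64 F2265
G01 X89.12 Y5.88
G01 X41.84 Y244.14
G01 X105.07 Y9.25
M5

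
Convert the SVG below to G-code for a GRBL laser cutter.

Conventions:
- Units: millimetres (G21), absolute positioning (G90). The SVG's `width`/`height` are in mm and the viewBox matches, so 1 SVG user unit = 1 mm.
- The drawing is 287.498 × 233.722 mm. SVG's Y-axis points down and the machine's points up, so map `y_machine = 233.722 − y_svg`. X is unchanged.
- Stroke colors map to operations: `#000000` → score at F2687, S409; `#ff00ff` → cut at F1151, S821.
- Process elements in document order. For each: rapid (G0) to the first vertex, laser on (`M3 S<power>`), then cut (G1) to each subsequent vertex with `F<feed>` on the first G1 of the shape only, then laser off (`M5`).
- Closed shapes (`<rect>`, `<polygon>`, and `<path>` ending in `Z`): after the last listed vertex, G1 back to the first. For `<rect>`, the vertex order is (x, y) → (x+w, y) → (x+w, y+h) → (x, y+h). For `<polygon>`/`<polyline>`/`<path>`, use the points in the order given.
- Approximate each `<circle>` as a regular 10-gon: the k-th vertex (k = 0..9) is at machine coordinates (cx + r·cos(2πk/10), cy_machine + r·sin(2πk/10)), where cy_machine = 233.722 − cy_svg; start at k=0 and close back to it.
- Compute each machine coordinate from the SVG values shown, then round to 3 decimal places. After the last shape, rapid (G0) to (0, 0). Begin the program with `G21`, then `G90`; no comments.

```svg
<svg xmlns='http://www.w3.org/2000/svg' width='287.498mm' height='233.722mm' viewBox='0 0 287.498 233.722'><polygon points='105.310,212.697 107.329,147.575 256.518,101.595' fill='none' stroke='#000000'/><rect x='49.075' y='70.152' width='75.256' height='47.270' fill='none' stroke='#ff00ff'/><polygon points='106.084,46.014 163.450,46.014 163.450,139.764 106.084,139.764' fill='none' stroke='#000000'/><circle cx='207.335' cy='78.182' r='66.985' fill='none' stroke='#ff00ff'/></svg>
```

1 u = 1 mm; y_m = 233.722 − y.

[1] `<polygon>` closed polygon, #000000→score S409 F2687: (105.310,21.025) → (107.329,86.147) → (256.518,132.127) → (105.310,21.025) (closed)

[2] `<rect>` rectangle, #ff00ff→cut S821 F1151: (49.075,163.570) → (124.331,163.570) → (124.331,116.300) → (49.075,116.300) → (49.075,163.570) (closed)

[3] `<polygon>` rectangle, #000000→score S409 F2687: (106.084,187.708) → (163.450,187.708) → (163.450,93.958) → (106.084,93.958) → (106.084,187.708) (closed)

[4] `<circle>` circle, #ff00ff→cut S821 F1151: (274.320,155.540) → (261.527,194.913) → (228.035,219.247) → (186.635,219.247) → (153.143,194.913) → (140.350,155.540) → (153.143,116.167) → (186.635,91.833) → (228.035,91.833) → (261.527,116.167) → (274.320,155.540) (closed)

G21
G90
G0 X105.310 Y21.025
M3 S409
G1 X107.329 Y86.147 F2687
G1 X256.518 Y132.127
G1 X105.310 Y21.025
M5
G0 X49.075 Y163.570
M3 S821
G1 X124.331 Y163.570 F1151
G1 X124.331 Y116.300
G1 X49.075 Y116.300
G1 X49.075 Y163.570
M5
G0 X106.084 Y187.708
M3 S409
G1 X163.450 Y187.708 F2687
G1 X163.450 Y93.958
G1 X106.084 Y93.958
G1 X106.084 Y187.708
M5
G0 X274.320 Y155.540
M3 S821
G1 X261.527 Y194.913 F1151
G1 X228.035 Y219.247
G1 X186.635 Y219.247
G1 X153.143 Y194.913
G1 X140.350 Y155.540
G1 X153.143 Y116.167
G1 X186.635 Y91.833
G1 X228.035 Y91.833
G1 X261.527 Y116.167
G1 X274.320 Y155.540
M5
G0 X0.000 Y0.000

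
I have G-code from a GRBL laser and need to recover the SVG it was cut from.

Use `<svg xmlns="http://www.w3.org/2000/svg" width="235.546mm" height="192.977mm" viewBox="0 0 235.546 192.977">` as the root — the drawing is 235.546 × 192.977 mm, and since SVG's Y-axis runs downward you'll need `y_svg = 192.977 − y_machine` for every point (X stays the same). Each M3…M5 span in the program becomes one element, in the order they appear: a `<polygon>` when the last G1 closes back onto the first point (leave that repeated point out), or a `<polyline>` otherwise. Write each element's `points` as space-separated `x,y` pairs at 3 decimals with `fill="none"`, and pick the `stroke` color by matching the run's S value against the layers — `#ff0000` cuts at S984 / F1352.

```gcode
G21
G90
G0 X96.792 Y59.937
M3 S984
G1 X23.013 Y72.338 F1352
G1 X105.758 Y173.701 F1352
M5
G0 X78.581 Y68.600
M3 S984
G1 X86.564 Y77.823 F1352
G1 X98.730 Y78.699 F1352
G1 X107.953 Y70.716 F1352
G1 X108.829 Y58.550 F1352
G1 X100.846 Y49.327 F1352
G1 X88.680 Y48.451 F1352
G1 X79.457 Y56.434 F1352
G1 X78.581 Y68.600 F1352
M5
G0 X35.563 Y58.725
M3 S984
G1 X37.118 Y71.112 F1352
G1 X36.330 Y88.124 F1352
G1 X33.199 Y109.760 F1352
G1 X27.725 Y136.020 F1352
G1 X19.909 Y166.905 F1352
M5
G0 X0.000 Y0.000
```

<svg xmlns="http://www.w3.org/2000/svg" width="235.546mm" height="192.977mm" viewBox="0 0 235.546 192.977">
  <polyline points="96.792,133.040 23.013,120.639 105.758,19.276" fill="none" stroke="#ff0000"/>
  <polygon points="78.581,124.377 86.564,115.154 98.730,114.278 107.953,122.261 108.829,134.427 100.846,143.650 88.680,144.526 79.457,136.543" fill="none" stroke="#ff0000"/>
  <polyline points="35.563,134.252 37.118,121.865 36.330,104.853 33.199,83.217 27.725,56.957 19.909,26.072" fill="none" stroke="#ff0000"/>
</svg>

Machine Y-up, SVG Y-down with viewBox height 192.977, so y_svg = 192.977 − y_machine; X carries over. Every run uses S984, so all elements get stroke `#ff0000` (cut).

Run 1: The run is open, so emit a `<polyline>` with points (Y-flipped): 96.792,133.040 23.013,120.639 105.758,19.276.

Run 2: The run returns to its start, so emit a `<polygon>` with points (Y-flipped): 78.581,124.377 86.564,115.154 98.730,114.278 107.953,122.261 108.829,134.427 100.846,143.650 88.680,144.526 79.457,136.543.

Run 3: The run is open, so emit a `<polyline>` with points (Y-flipped): 35.563,134.252 37.118,121.865 36.330,104.853 33.199,83.217 27.725,56.957 19.909,26.072.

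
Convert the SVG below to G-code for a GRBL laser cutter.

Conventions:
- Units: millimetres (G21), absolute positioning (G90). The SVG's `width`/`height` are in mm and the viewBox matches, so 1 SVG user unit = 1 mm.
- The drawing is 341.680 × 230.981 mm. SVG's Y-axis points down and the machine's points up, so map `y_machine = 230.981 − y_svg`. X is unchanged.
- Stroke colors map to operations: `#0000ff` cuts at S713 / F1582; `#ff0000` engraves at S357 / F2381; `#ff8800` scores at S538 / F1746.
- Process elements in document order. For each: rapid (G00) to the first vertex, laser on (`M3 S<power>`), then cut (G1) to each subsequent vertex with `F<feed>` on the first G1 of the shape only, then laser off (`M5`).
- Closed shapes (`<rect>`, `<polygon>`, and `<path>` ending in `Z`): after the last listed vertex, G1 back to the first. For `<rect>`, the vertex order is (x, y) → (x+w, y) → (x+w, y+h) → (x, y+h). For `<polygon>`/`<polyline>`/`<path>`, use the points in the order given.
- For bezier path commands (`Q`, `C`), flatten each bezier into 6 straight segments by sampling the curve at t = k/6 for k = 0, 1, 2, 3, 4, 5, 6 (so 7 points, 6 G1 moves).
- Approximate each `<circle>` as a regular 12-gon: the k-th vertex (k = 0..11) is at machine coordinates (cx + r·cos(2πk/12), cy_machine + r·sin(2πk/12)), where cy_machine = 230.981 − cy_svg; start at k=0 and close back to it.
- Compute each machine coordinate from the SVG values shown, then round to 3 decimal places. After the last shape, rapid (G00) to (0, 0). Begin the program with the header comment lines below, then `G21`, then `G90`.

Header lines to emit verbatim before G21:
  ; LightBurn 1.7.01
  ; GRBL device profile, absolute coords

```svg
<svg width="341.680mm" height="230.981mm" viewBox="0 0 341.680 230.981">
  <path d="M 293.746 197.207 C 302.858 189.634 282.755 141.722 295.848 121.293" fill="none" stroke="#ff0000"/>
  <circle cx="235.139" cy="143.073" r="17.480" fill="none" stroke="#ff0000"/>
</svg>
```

1 u = 1 mm; y_m = 230.981 − y.

[1] `<path>` cubic bezier, #ff0000→engrave S357 F2381: (293.746,33.774) → (296.156,40.608) → (295.431,52.281) → (293.304,66.910) → (291.509,82.610) → (291.779,97.497) → (295.848,109.688)

[2] `<circle>` circle, #ff0000→engrave S357 F2381: (252.619,87.908) → (250.277,96.648) → (243.879,103.046) → (235.139,105.388) → (226.399,103.046) → (220.001,96.648) → (217.659,87.908) → (220.001,79.168) → (226.399,72.770) → (235.139,70.428) → (243.879,72.770) → (250.277,79.168) → (252.619,87.908) (closed)

; LightBurn 1.7.01
; GRBL device profile, absolute coords
G21
G90
G00 X293.746 Y33.774
M3 S357
G1 X296.156 Y40.608 F2381
G1 X295.431 Y52.281
G1 X293.304 Y66.910
G1 X291.509 Y82.610
G1 X291.779 Y97.497
G1 X295.848 Y109.688
M5
G00 X252.619 Y87.908
M3 S357
G1 X250.277 Y96.648 F2381
G1 X243.879 Y103.046
G1 X235.139 Y105.388
G1 X226.399 Y103.046
G1 X220.001 Y96.648
G1 X217.659 Y87.908
G1 X220.001 Y79.168
G1 X226.399 Y72.770
G1 X235.139 Y70.428
G1 X243.879 Y72.770
G1 X250.277 Y79.168
G1 X252.619 Y87.908
M5
G00 X0.000 Y0.000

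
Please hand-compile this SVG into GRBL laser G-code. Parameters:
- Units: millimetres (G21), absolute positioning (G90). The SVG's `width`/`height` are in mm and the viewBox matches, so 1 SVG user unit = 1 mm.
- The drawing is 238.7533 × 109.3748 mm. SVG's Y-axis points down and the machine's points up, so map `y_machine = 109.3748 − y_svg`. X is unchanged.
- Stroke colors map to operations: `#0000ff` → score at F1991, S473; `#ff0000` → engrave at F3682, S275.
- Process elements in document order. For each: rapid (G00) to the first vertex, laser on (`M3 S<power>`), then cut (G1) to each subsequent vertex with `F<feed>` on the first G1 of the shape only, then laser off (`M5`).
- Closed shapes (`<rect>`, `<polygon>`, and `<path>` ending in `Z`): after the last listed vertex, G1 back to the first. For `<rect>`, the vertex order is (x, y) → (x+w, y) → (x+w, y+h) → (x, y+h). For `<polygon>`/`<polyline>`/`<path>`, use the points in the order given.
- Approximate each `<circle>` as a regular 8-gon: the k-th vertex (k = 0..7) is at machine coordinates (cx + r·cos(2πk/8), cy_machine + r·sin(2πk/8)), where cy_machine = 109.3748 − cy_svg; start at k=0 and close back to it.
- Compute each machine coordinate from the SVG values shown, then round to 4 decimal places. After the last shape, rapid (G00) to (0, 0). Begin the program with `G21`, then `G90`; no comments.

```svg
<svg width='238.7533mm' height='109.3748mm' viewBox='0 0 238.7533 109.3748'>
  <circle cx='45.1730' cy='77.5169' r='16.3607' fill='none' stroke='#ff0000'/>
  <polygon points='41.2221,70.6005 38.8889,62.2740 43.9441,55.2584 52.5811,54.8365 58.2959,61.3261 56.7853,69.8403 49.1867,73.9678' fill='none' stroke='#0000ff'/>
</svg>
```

1 u = 1 mm; y_m = 109.3748 − y.

[1] `<circle>` circle, #ff0000→engrave S275 F3682: (61.5337,31.8579) → (56.7418,43.4267) → (45.1730,48.2186) → (33.6042,43.4267) → (28.8123,31.8579) → (33.6042,20.2891) → (45.1730,15.4972) → (56.7418,20.2891) → (61.5337,31.8579) (closed)

[2] `<polygon>` regular polygon, #0000ff→score S473 F1991: (41.2221,38.7743) → (38.8889,47.1008) → (43.9441,54.1164) → (52.5811,54.5383) → (58.2959,48.0487) → (56.7853,39.5345) → (49.1867,35.4070) → (41.2221,38.7743) (closed)

G21
G90
G00 X61.5337 Y31.8579
M3 S275
G1 X56.7418 Y43.4267 F3682
G1 X45.1730 Y48.2186
G1 X33.6042 Y43.4267
G1 X28.8123 Y31.8579
G1 X33.6042 Y20.2891
G1 X45.1730 Y15.4972
G1 X56.7418 Y20.2891
G1 X61.5337 Y31.8579
M5
G00 X41.2221 Y38.7743
M3 S473
G1 X38.8889 Y47.1008 F1991
G1 X43.9441 Y54.1164
G1 X52.5811 Y54.5383
G1 X58.2959 Y48.0487
G1 X56.7853 Y39.5345
G1 X49.1867 Y35.4070
G1 X41.2221 Y38.7743
M5
G00 X0.0000 Y0.0000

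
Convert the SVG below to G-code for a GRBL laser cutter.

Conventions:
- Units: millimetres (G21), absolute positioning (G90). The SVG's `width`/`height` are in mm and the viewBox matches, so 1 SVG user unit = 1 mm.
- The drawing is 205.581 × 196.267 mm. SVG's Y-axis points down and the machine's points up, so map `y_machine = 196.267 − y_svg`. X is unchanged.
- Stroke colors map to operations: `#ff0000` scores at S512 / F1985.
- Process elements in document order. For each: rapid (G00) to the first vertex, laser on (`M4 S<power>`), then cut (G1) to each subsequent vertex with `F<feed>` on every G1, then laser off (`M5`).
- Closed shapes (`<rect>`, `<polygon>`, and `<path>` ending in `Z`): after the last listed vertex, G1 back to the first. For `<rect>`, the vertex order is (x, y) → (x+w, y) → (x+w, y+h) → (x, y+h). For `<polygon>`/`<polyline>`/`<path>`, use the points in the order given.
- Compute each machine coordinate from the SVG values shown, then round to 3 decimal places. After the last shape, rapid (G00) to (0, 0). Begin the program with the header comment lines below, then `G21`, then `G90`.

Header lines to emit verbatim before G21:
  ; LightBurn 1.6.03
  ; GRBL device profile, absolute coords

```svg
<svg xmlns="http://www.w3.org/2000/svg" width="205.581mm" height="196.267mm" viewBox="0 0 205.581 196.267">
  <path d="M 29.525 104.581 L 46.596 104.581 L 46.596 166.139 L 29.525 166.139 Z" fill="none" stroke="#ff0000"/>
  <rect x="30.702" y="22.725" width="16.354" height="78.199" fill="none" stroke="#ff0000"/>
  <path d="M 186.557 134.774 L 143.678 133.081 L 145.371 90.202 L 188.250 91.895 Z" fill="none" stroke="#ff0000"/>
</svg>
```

viewBox `0 0 205.581 196.267` with mm width/height → 1 unit = 1 mm. Flip: y_m = 196.267 − y_svg.

**Shape 1** — `<path>` rectangle, stroke `#ff0000` → score (S512, F1985). Machine vertices: (29.525,91.686) → (46.596,91.686) → (46.596,30.128) → (29.525,30.128) → (29.525,91.686). Closed: final G1 returns to the first vertex.

**Shape 2** — `<rect>` rectangle, stroke `#ff0000` → score (S512, F1985). Machine vertices: (30.702,173.542) → (47.056,173.542) → (47.056,95.343) → (30.702,95.343) → (30.702,173.542). Closed: final G1 returns to the first vertex.

**Shape 3** — `<path>` regular polygon, stroke `#ff0000` → score (S512, F1985). Machine vertices: (186.557,61.493) → (143.678,63.186) → (145.371,106.065) → (188.250,104.372) → (186.557,61.493). Closed: final G1 returns to the first vertex.

; LightBurn 1.6.03
; GRBL device profile, absolute coords
G21
G90
G00 X29.525 Y91.686
M4 S512
G1 X46.596 Y91.686 F1985
G1 X46.596 Y30.128 F1985
G1 X29.525 Y30.128 F1985
G1 X29.525 Y91.686 F1985
M5
G00 X30.702 Y173.542
M4 S512
G1 X47.056 Y173.542 F1985
G1 X47.056 Y95.343 F1985
G1 X30.702 Y95.343 F1985
G1 X30.702 Y173.542 F1985
M5
G00 X186.557 Y61.493
M4 S512
G1 X143.678 Y63.186 F1985
G1 X145.371 Y106.065 F1985
G1 X188.250 Y104.372 F1985
G1 X186.557 Y61.493 F1985
M5
G00 X0.000 Y0.000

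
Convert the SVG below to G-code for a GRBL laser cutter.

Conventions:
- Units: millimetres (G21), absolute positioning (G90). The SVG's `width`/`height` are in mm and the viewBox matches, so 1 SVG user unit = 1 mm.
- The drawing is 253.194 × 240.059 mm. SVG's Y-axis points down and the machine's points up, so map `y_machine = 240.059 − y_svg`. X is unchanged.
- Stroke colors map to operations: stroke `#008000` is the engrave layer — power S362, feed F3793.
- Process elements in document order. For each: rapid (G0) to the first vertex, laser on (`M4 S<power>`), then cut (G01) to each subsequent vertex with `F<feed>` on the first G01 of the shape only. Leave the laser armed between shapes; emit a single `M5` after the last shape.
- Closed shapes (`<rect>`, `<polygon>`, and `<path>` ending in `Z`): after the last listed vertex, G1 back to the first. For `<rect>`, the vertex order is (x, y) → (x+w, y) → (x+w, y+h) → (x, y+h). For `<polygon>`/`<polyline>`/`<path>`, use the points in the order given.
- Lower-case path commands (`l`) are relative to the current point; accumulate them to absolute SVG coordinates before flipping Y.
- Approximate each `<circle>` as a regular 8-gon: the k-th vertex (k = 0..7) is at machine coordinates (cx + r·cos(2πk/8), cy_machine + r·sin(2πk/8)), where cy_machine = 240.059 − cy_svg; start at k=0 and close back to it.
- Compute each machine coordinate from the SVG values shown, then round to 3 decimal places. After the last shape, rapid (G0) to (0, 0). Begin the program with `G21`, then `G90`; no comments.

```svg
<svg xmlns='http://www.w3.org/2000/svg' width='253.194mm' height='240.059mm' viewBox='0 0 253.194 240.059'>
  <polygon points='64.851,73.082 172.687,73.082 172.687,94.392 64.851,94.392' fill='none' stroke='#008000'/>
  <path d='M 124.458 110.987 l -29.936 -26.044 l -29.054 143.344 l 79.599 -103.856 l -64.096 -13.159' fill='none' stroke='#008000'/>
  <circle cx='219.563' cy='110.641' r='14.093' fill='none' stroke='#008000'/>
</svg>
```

G21
G90
G0 X64.851 Y166.977
M4 S362
G01 X172.687 Y166.977 F3793
G01 X172.687 Y145.667
G01 X64.851 Y145.667
G01 X64.851 Y166.977
G0 X124.458 Y129.072
M4 S362
G01 X94.522 Y155.116 F3793
G01 X65.468 Y11.772
G01 X145.067 Y115.628
G01 X80.971 Y128.787
G0 X233.656 Y129.418
M4 S362
G01 X229.528 Y139.383 F3793
G01 X219.563 Y143.511
G01 X209.598 Y139.383
G01 X205.470 Y129.418
G01 X209.598 Y119.453
G01 X219.563 Y115.325
G01 X229.528 Y119.453
G01 X233.656 Y129.418
M5
G0 X0.000 Y0.000

1 u = 1 mm; y_m = 240.059 − y.

[1] `<polygon>` rectangle, #008000→engrave S362 F3793: (64.851,166.977) → (172.687,166.977) → (172.687,145.667) → (64.851,145.667) → (64.851,166.977) (closed)

[2] `<path>` open polyline, #008000→engrave S362 F3793: (124.458,129.072) → (94.522,155.116) → (65.468,11.772) → (145.067,115.628) → (80.971,128.787)

[3] `<circle>` circle, #008000→engrave S362 F3793: (233.656,129.418) → (229.528,139.383) → (219.563,143.511) → (209.598,139.383) → (205.470,129.418) → (209.598,119.453) → (219.563,115.325) → (229.528,119.453) → (233.656,129.418) (closed)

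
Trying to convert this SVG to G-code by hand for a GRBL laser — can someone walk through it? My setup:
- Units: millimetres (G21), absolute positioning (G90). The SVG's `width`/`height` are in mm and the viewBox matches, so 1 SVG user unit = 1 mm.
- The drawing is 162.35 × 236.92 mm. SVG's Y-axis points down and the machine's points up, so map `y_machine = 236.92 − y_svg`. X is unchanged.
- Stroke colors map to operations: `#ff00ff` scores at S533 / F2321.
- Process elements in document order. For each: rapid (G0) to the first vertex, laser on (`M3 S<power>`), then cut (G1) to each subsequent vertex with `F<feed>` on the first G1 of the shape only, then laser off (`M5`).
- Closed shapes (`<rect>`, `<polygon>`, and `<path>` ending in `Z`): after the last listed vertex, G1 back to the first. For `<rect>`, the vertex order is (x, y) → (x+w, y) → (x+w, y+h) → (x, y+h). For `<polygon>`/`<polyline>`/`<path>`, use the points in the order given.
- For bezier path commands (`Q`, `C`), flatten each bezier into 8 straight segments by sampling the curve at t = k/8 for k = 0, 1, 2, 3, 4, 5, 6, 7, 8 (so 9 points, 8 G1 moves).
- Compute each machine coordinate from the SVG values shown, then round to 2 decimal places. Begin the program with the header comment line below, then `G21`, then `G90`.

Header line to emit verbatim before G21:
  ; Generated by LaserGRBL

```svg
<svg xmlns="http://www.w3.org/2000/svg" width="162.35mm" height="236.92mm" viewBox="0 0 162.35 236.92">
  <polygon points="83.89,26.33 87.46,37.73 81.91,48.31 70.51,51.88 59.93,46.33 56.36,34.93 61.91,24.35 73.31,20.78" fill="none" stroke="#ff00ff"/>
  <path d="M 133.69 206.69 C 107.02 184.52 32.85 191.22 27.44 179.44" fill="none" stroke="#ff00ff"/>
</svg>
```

; Generated by LaserGRBL
G21
G90
G0 X83.89 Y210.59
M3 S533
G1 X87.46 Y199.19 F2321
G1 X81.91 Y188.61
G1 X70.51 Y185.04
G1 X59.93 Y190.59
G1 X56.36 Y201.99
G1 X61.91 Y212.57
G1 X73.31 Y216.14
G1 X83.89 Y210.59
M5
G0 X133.69 Y30.23
M3 S533
G1 X121.69 Y37.28 F2321
G1 X106.60 Y42.18
G1 X89.78 Y45.49
G1 X72.59 Y47.75
G1 X56.40 Y49.53
G1 X42.57 Y51.37
G1 X32.46 Y53.84
G1 X27.44 Y57.48
M5

Since the viewBox matches the mm dimensions, user units are millimetres directly. The only transform is the Y-flip y_m = 236.92 − y_svg.

Shape 1 is a regular polygon drawn with `<polygon>`. Its stroke #ff00ff means score at S533, F2321. After flipping Y the toolpath is (83.89,210.59) → (87.46,199.19) → (81.91,188.61) → (70.51,185.04) → (59.93,190.59) → (56.36,201.99) → (61.91,212.57) → (73.31,216.14) → (83.89,210.59), returning to the start.

Shape 2 is a cubic bezier drawn with `<path>`. Its stroke #ff00ff means score at S533, F2321. After flipping Y the toolpath is (133.69,30.23) → (121.69,37.28) → (106.60,42.18) → (89.78,45.49) → (72.59,47.75) → (56.40,49.53) → (42.57,51.37) → (32.46,53.84) → (27.44,57.48).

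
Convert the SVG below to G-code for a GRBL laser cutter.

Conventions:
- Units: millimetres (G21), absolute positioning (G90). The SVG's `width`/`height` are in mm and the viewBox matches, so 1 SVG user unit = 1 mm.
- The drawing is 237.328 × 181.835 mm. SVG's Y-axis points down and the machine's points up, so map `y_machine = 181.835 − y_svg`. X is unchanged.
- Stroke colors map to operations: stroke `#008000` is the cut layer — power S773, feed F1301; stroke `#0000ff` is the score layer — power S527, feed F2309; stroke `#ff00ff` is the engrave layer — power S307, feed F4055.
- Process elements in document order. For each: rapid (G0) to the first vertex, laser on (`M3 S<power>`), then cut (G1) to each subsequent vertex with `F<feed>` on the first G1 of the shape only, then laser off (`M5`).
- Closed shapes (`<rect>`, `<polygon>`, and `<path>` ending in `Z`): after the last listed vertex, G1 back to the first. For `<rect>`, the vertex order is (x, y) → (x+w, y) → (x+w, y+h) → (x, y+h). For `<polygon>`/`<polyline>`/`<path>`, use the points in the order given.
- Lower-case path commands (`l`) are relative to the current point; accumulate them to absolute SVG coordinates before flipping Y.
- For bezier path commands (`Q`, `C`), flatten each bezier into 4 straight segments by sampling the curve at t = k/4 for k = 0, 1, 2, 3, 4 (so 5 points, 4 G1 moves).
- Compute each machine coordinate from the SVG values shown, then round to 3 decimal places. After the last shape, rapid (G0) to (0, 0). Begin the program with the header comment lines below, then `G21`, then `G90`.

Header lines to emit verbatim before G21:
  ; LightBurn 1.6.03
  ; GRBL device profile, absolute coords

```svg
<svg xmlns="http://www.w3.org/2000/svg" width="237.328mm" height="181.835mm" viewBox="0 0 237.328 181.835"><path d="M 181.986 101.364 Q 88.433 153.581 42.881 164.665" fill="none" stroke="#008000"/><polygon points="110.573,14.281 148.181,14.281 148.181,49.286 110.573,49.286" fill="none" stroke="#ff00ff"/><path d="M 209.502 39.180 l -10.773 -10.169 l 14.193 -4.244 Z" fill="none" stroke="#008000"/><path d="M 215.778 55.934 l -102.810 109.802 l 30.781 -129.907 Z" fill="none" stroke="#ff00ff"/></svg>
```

; LightBurn 1.6.03
; GRBL device profile, absolute coords
G21
G90
G0 X181.986 Y80.471
M3 S773
G1 X138.210 Y56.933 F1301
G1 X100.433 Y38.537
G1 X68.657 Y25.283
G1 X42.881 Y17.170
M5
G0 X110.573 Y167.554
M3 S307
G1 X148.181 Y167.554 F4055
G1 X148.181 Y132.549
G1 X110.573 Y132.549
G1 X110.573 Y167.554
M5
G0 X209.502 Y142.655
M3 S773
G1 X198.729 Y152.824 F1301
G1 X212.922 Y157.068
G1 X209.502 Y142.655
M5
G0 X215.778 Y125.901
M3 S307
G1 X112.968 Y16.099 F4055
G1 X143.749 Y146.006
G1 X215.778 Y125.901
M5
G0 X0.000 Y0.000

1 u = 1 mm; y_m = 181.835 − y.

[1] `<path>` quadratic bezier, #008000→cut S773 F1301: (181.986,80.471) → (138.210,56.933) → (100.433,38.537) → (68.657,25.283) → (42.881,17.170)

[2] `<polygon>` rectangle, #ff00ff→engrave S307 F4055: (110.573,167.554) → (148.181,167.554) → (148.181,132.549) → (110.573,132.549) → (110.573,167.554) (closed)

[3] `<path>` regular polygon, #008000→cut S773 F1301: (209.502,142.655) → (198.729,152.824) → (212.922,157.068) → (209.502,142.655) (closed)

[4] `<path>` closed polygon, #ff00ff→engrave S307 F4055: (215.778,125.901) → (112.968,16.099) → (143.749,146.006) → (215.778,125.901) (closed)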